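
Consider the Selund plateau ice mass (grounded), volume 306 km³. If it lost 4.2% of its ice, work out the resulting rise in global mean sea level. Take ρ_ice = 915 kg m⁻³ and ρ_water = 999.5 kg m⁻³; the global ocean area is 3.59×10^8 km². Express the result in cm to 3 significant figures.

≈ 3.28×10^-3 cm

Selund: 0.042 × 306 km³ × (915/999.5) = 11.77 km³ of water.
Spread over 3.59×10^14 m² of ocean, Δh = 1.177×10^10 / 3.59×10^14 = 3.28×10^-5 m = 3.28×10^-3 cm.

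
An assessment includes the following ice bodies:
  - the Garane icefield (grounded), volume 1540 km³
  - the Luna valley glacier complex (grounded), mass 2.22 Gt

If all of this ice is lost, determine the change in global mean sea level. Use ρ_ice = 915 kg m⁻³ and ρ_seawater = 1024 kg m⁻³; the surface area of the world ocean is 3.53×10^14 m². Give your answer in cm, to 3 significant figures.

≈ 0.390 cm

Garane: 1540 km³ × (915/1024) = 1376 km³ of water.
Luna: 2.22 Gt = 2.220×10^12 kg; dividing by ρ_w = 1024 kg m⁻³ gives 2.168×10^9 m³ of water.
Total added water ≈ 1.378×10^12 m³ over 3.53×10^14 m² → Δh = 3.90×10^-3 m = 0.390 cm.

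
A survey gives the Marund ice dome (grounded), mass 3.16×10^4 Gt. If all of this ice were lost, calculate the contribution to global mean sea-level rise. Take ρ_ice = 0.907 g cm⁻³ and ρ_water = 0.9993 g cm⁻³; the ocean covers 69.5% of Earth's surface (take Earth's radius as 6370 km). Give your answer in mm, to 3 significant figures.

Marund: 3.16×10^4 Gt = 3.160×10^16 kg; dividing by ρ_w = 0.9993 g cm⁻³ = 999.3 kg m⁻³ gives 3.162×10^13 m³ of water.
Spread over 3.54×10^14 m² of ocean, Δh = 3.162×10^13 / 3.54×10^14 = 0.0892 m = 89.2 mm.

≈ 89.2 mm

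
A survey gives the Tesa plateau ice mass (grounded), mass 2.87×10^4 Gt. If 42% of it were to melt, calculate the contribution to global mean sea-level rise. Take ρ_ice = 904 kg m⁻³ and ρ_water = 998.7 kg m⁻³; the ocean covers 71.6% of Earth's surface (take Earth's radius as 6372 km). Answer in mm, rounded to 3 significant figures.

≈ 33.0 mm

Tesa: 0.42 × 2.87×10^4 Gt = 1.205×10^16 kg; dividing by ρ_w = 998.7 kg m⁻³ gives 1.207×10^13 m³ of water.
Spread over 3.65×10^14 m² of ocean, Δh = 1.207×10^13 / 3.65×10^14 = 0.0330 m = 33.0 mm.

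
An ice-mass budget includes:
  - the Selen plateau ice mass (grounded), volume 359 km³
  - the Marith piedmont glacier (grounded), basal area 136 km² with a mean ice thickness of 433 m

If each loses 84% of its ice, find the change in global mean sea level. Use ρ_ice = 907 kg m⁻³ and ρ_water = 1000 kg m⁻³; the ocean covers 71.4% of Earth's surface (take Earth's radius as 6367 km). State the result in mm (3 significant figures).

Selen: 0.84 × 359 km³ × (907/1000) = 273.5 km³ of water.
Marith: ice volume = 136 km² × 433 m = 58.89 km³; 0.84 × 58.89 × (907/1000) = 44.87 km³ of water.
Total added water ≈ 3.184×10^11 m³ over 3.64×10^14 m² → Δh = 8.75×10^-4 m = 0.875 mm.

≈ 0.875 mm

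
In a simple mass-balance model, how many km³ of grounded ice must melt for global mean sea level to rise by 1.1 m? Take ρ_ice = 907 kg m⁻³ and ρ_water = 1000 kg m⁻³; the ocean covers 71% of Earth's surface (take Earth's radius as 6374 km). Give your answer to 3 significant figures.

Required water volume = Δh × A = 1.1 m × 3.62×10^14 m² = 3.987×10^14 m³ = 3.987×10^5 km³.
Ice volume = water volume × ρ_w/ρ_ice = 3.987×10^5 × 1000/907 = 4.40×10^5 km³.

≈ 4.40×10^5 km³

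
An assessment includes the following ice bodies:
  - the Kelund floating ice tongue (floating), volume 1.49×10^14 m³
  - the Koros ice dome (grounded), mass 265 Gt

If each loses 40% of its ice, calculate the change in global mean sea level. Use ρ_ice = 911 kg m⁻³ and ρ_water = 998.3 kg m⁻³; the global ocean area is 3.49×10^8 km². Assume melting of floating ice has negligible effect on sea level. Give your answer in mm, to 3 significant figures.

The Kelund floating ice tongue is floating and already displaces its own weight of water, so its melt adds essentially nothing to sea level.
Koros: 0.4 × 265 Gt = 1.060×10^14 kg; dividing by ρ_w = 998.3 kg m⁻³ gives 1.062×10^11 m³ of water.
Total added water ≈ 1.062×10^11 m³ over 3.49×10^14 m² → Δh = 3.04×10^-4 m = 0.304 mm.

≈ 0.304 mm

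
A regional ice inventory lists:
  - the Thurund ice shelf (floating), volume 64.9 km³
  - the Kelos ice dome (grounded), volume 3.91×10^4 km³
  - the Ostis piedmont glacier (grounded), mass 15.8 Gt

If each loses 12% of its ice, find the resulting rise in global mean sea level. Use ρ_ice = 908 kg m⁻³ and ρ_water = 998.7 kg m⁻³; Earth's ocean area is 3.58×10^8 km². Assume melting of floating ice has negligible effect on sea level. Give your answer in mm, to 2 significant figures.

≈ 12 mm

The Thurund ice shelf is floating and already displaces its own weight of water, so its melt adds essentially nothing to sea level.
Kelos: 0.12 × 3.91×10^4 km³ × (908/998.7) = 4266 km³ of water.
Ostis: 0.12 × 15.8 Gt = 1.896×10^12 kg; dividing by ρ_w = 998.7 kg m⁻³ gives 1.898×10^9 m³ of water.
Total added water ≈ 4.268×10^12 m³ over 3.58×10^14 m² → Δh = 0.0119 m = 12 mm.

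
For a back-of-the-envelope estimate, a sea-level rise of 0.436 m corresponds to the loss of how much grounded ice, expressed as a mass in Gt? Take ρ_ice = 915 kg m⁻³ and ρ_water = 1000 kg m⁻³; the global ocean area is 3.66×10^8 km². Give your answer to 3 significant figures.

Required water volume = Δh × A = 0.436 m × 3.66×10^14 m² = 1.596×10^14 m³.
ρ_w = 1000 kg m⁻³, so the mass of water = 1.596×10^14 m³ × 1000 kg m⁻³ = 1.596×10^17 kg = 1.60×10^5 Gt (and the same mass of ice, by conservation).

≈ 1.60×10^5 Gt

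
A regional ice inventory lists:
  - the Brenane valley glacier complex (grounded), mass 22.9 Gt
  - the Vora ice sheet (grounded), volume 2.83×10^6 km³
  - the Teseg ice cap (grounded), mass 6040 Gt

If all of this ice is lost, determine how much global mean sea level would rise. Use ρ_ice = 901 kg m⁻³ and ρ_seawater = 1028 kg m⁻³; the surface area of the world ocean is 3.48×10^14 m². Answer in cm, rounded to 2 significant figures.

≈ 710 cm

Brenane: 22.9 Gt = 2.290×10^13 kg; dividing by ρ_w = 1028 kg m⁻³ gives 2.228×10^10 m³ of water.
Vora: 2.83×10^6 km³ × (901/1028) = 2.480×10^6 km³ of water.
Teseg: 6040 Gt = 6.040×10^15 kg; dividing by ρ_w = 1028 kg m⁻³ gives 5.875×10^12 m³ of water.
Total added water ≈ 2.486×10^15 m³ over 3.48×10^14 m² → Δh = 7.14 m = 710 cm.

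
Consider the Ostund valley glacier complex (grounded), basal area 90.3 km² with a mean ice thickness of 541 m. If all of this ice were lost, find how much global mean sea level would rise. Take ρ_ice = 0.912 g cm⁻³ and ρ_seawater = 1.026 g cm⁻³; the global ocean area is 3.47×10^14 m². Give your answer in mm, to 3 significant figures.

Ostund: ice volume = 90.3 km² × 541 m = 48.85 km³; 48.85 × (912/1026) = 43.42 km³ of water.
Spread over 3.47×10^14 m² of ocean, Δh = 4.342×10^10 / 3.47×10^14 = 1.25×10^-4 m = 0.125 mm.

≈ 0.125 mm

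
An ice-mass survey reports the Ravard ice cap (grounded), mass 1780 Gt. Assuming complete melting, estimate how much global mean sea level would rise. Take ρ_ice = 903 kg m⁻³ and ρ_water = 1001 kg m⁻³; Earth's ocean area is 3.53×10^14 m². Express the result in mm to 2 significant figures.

Ravard: 1780 Gt = 1.780×10^15 kg; dividing by ρ_w = 1001 kg m⁻³ gives 1.778×10^12 m³ of water.
Spread over 3.53×10^14 m² of ocean, Δh = 1.778×10^12 / 3.53×10^14 = 5.04×10^-3 m = 5.0 mm.

≈ 5.0 mm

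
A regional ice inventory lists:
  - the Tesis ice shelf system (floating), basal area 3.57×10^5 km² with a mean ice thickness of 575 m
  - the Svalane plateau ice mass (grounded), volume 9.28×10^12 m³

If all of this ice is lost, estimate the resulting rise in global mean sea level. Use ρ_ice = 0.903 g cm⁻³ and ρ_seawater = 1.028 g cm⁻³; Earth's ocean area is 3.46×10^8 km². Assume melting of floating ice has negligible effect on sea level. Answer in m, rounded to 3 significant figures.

The Tesis ice shelf system is floating and already displaces its own weight of water, so its melt adds essentially nothing to sea level.
Svalane: 9.28×10^12 m³ × (903/1028) = 8.152×10^12 m³ of water.
Total added water ≈ 8.152×10^12 m³ over 3.46×10^14 m² → Δh = 0.0236 m.

≈ 0.0236 m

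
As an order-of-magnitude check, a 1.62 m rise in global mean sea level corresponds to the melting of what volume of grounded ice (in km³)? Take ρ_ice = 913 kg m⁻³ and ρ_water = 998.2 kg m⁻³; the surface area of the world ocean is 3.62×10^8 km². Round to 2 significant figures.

≈ 6.4×10^5 km³

Required water volume = Δh × A = 1.62 m × 3.62×10^14 m² = 5.864×10^14 m³ = 5.864×10^5 km³.
Ice volume = water volume × ρ_w/ρ_ice = 5.864×10^5 × 998.2/913 = 6.4×10^5 km³.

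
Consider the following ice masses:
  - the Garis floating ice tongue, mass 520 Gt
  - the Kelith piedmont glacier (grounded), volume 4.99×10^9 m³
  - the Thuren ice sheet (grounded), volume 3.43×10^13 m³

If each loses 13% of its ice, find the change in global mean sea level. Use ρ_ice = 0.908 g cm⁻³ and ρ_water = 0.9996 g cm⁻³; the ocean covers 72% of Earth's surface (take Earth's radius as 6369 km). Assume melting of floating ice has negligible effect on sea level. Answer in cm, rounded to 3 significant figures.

The Garis floating ice tongue is floating and already displaces its own weight of water, so its melt adds essentially nothing to sea level.
Kelith: 0.13 × 4.99×10^9 m³ × (908/999.6) = 5.893×10^8 m³ of water.
Thuren: 0.13 × 3.43×10^13 m³ × (908/999.6) = 4.050×10^12 m³ of water.
Total added water ≈ 4.051×10^12 m³ over 3.67×10^14 m² → Δh = 0.0110 m = 1.10 cm.

≈ 1.10 cm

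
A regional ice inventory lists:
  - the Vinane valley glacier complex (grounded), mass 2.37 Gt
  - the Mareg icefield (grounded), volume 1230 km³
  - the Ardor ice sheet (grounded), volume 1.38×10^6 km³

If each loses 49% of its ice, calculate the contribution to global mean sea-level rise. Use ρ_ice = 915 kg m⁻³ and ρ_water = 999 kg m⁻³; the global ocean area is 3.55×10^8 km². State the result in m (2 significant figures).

Vinane: 0.49 × 2.37 Gt = 1.161×10^12 kg; dividing by ρ_w = 999 kg m⁻³ gives 1.162×10^9 m³ of water.
Mareg: 0.49 × 1230 km³ × (915/999) = 552.0 km³ of water.
Ardor: 0.49 × 1.38×10^6 km³ × (915/999) = 6.193×10^5 km³ of water.
Total added water ≈ 6.199×10^14 m³ over 3.55×10^14 m² → Δh = 1.75 m.

≈ 1.7 m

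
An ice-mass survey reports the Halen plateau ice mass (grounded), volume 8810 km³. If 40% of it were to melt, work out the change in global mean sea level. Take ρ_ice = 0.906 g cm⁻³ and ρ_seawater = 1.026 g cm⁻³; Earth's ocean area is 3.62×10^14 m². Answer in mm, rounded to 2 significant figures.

Halen: 0.4 × 8810 km³ × (906/1026) = 3112 km³ of water.
Spread over 3.62×10^14 m² of ocean, Δh = 3.112×10^12 / 3.62×10^14 = 8.60×10^-3 m = 8.6 mm.

≈ 8.6 mm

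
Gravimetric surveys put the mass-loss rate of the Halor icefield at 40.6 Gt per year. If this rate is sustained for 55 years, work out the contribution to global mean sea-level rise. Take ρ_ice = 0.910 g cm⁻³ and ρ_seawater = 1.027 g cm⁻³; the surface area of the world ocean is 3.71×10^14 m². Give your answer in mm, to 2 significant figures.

≈ 5.9 mm

Total mass lost = 40.6 Gt/yr × 55 yr = 2233 Gt = 2.233×10^15 kg.
ρ_w = 1.027 g cm⁻³ = 1027 kg m⁻³, so water volume = 2.233×10^15 / 1027 = 2.174×10^12 m³.
Δh = 2.174×10^12 / 3.71×10^14 = 5.86×10^-3 m = 5.9 mm.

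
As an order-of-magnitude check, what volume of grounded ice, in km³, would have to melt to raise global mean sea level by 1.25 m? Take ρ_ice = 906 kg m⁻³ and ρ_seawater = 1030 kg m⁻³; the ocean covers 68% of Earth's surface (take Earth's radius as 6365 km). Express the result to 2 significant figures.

Required water volume = Δh × A = 1.25 m × 3.46×10^14 m² = 4.327×10^14 m³ = 4.327×10^5 km³.
Ice volume = water volume × ρ_w/ρ_ice = 4.327×10^5 × 1030/906 = 4.9×10^5 km³.

≈ 4.9×10^5 km³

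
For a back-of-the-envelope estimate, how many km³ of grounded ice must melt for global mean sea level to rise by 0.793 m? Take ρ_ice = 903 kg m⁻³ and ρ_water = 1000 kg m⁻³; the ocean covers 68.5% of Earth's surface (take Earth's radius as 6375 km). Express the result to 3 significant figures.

Required water volume = Δh × A = 0.793 m × 3.50×10^14 m² = 2.774×10^14 m³ = 2.774×10^5 km³.
Ice volume = water volume × ρ_w/ρ_ice = 2.774×10^5 × 1000/903 = 3.07×10^5 km³.

≈ 3.07×10^5 km³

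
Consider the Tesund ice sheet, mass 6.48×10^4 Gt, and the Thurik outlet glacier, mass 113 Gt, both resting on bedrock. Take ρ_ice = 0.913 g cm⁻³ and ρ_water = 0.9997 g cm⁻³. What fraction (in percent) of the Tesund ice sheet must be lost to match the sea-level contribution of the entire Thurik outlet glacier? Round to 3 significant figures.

Equal sea-level rise means equal mass of meltwater, i.e. equal mass of ice lost.
Ice mass of Thurik: 1.130×10^14 kg; ice mass of Tesund: 6.480×10^16 kg.
Fraction required = 1.130×10^14 / 6.480×10^16 = 1.74×10^-3 → 0.174 %.

≈ 0.174 %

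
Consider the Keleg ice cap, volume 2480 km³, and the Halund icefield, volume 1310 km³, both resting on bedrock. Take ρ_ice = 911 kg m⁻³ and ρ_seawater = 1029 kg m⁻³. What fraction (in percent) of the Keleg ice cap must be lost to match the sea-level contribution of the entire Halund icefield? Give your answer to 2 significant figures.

Equal sea-level rise means equal mass of meltwater, i.e. equal mass of ice lost.
Ice mass of Halund: 1.193×10^15 kg; ice mass of Keleg: 2.259×10^15 kg.
Fraction required = 1.193×10^15 / 2.259×10^15 = 0.528 → 53 %.

≈ 53 %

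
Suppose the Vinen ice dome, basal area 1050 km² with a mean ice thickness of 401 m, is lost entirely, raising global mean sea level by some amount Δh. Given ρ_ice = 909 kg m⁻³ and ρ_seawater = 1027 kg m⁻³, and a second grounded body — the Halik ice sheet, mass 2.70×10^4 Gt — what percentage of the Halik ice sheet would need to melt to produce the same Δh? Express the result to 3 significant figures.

≈ 1.42 %

Equal sea-level rise means equal mass of meltwater, i.e. equal mass of ice lost.
Ice mass of Vinen: 3.827×10^14 kg; ice mass of Halik: 2.700×10^16 kg.
Fraction required = 3.827×10^14 / 2.700×10^16 = 0.0142 → 1.42 %.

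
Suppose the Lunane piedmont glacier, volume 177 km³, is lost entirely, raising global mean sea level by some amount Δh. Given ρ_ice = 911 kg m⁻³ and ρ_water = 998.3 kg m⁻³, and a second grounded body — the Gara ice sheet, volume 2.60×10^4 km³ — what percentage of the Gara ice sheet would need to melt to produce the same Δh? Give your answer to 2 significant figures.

Equal sea-level rise means equal mass of meltwater, i.e. equal mass of ice lost.
Ice mass of Lunane: 1.612×10^14 kg; ice mass of Gara: 2.369×10^16 kg.
Fraction required = 1.612×10^14 / 2.369×10^16 = 6.81×10^-3 → 0.68 %.

≈ 0.68 %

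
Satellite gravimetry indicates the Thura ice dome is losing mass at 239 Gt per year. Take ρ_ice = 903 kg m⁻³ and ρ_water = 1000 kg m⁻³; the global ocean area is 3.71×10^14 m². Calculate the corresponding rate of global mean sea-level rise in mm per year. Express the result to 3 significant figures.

≈ 0.644 mm/yr

ρ_w = 1000 kg m⁻³. Annual water volume added = 239 Gt / ρ_w = 2.390×10^14 kg / 1000 kg m⁻³ = 2.390×10^11 m³.
Δh per year = 2.390×10^11 / 3.71×10^14 = 6.44×10^-4 m = 0.644 mm.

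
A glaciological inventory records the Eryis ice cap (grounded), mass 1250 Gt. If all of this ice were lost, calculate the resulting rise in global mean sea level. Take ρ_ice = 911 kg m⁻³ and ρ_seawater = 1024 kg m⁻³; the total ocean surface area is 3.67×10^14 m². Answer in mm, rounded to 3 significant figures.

≈ 3.33 mm

Eryis: 1250 Gt = 1.250×10^15 kg; dividing by ρ_w = 1024 kg m⁻³ gives 1.221×10^12 m³ of water.
Spread over 3.67×10^14 m² of ocean, Δh = 1.221×10^12 / 3.67×10^14 = 3.33×10^-3 m = 3.33 mm.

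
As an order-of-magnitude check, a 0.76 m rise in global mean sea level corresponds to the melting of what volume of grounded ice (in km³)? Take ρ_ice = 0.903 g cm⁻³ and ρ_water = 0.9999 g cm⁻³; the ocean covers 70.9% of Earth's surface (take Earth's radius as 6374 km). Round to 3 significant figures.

Required water volume = Δh × A = 0.76 m × 3.62×10^14 m² = 2.751×10^14 m³ = 2.751×10^5 km³.
Ice volume = water volume × ρ_w/ρ_ice = 2.751×10^5 × 999.9/903 = 3.05×10^5 km³.

≈ 3.05×10^5 km³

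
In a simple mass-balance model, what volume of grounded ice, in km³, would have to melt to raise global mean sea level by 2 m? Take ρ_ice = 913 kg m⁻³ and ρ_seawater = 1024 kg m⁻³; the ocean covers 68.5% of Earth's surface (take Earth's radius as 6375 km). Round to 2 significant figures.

Required water volume = Δh × A = 2 m × 3.50×10^14 m² = 6.997×10^14 m³ = 6.997×10^5 km³.
Ice volume = water volume × ρ_w/ρ_ice = 6.997×10^5 × 1024/913 = 7.8×10^5 km³.

≈ 7.8×10^5 km³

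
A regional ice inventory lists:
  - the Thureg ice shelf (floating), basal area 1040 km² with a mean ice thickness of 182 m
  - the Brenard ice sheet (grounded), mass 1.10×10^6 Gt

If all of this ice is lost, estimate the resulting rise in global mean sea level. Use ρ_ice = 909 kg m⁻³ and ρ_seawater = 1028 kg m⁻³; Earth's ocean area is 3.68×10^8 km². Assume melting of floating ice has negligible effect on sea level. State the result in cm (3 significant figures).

≈ 291 cm

The Thureg ice shelf is floating and already displaces its own weight of water, so its melt adds essentially nothing to sea level.
Brenard: 1.10×10^6 Gt = 1.100×10^18 kg; dividing by ρ_w = 1028 kg m⁻³ gives 1.070×10^15 m³ of water.
Total added water ≈ 1.070×10^15 m³ over 3.68×10^14 m² → Δh = 2.91 m = 291 cm.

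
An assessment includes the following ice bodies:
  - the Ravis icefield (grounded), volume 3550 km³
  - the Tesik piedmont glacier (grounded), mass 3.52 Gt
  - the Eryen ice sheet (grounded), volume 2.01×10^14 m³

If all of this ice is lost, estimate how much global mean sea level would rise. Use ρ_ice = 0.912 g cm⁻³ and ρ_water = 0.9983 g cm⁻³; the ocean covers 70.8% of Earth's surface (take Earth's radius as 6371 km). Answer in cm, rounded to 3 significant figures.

≈ 51.7 cm

Ravis: 3550 km³ × (912/998.3) = 3243 km³ of water.
Tesik: 3.52 Gt = 3.520×10^12 kg; dividing by ρ_w = 0.9983 g cm⁻³ = 998.3 kg m⁻³ gives 3.526×10^9 m³ of water.
Eryen: 2.01×10^14 m³ × (912/998.3) = 1.836×10^14 m³ of water.
Total added water ≈ 1.869×10^14 m³ over 3.61×10^14 m² → Δh = 0.517 m = 51.7 cm.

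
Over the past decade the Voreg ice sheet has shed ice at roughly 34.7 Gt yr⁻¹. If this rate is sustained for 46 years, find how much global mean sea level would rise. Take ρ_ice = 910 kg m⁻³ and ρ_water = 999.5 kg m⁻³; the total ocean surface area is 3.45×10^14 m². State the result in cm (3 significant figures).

Total mass lost = 34.7 Gt/yr × 46 yr = 1596 Gt = 1.596×10^15 kg.
ρ_w = 999.5 kg m⁻³, so water volume = 1.596×10^15 / 999.5 = 1.597×10^12 m³.
Δh = 1.597×10^12 / 3.45×10^14 = 4.63×10^-3 m = 0.463 cm.

≈ 0.463 cm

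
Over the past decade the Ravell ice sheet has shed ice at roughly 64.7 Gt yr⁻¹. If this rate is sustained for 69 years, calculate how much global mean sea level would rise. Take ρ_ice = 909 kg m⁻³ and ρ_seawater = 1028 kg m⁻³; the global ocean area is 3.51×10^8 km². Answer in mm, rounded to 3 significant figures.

≈ 12.4 mm

Total mass lost = 64.7 Gt/yr × 69 yr = 4464 Gt = 4.464×10^15 kg.
ρ_w = 1028 kg m⁻³, so water volume = 4.464×10^15 / 1028 = 4.343×10^12 m³.
Δh = 4.343×10^12 / 3.51×10^14 = 0.0124 m = 12.4 mm.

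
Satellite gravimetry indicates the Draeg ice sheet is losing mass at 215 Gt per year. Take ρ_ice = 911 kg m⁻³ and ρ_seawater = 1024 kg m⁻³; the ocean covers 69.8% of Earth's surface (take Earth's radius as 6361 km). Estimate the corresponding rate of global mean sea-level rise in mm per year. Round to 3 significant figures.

≈ 0.592 mm/yr

ρ_w = 1024 kg m⁻³. Annual water volume added = 215 Gt / ρ_w = 2.150×10^14 kg / 1024 kg m⁻³ = 2.100×10^11 m³.
Δh per year = 2.100×10^11 / 3.55×10^14 = 5.92×10^-4 m = 0.592 mm.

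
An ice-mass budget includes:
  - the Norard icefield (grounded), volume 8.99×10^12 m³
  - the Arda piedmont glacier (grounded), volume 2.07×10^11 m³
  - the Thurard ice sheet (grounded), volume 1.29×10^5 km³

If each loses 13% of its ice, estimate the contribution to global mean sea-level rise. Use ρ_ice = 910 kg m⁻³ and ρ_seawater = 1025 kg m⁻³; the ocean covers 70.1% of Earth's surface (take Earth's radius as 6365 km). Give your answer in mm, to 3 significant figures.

≈ 44.7 mm

Norard: 0.13 × 8.99×10^12 m³ × (910/1025) = 1.038×10^12 m³ of water.
Arda: 0.13 × 2.07×10^11 m³ × (910/1025) = 2.389×10^10 m³ of water.
Thurard: 0.13 × 1.29×10^5 km³ × (910/1025) = 1.489×10^4 km³ of water.
Total added water ≈ 1.595×10^13 m³ over 3.57×10^14 m² → Δh = 0.0447 m = 44.7 mm.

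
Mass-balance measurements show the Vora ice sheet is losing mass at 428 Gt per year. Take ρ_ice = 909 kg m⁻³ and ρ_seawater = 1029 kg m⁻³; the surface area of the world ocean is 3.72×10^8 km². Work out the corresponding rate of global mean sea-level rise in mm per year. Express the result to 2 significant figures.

ρ_w = 1029 kg m⁻³. Annual water volume added = 428 Gt / ρ_w = 4.280×10^14 kg / 1029 kg m⁻³ = 4.159×10^11 m³.
Δh per year = 4.159×10^11 / 3.72×10^14 = 1.12×10^-3 m = 1.1 mm.

≈ 1.1 mm/yr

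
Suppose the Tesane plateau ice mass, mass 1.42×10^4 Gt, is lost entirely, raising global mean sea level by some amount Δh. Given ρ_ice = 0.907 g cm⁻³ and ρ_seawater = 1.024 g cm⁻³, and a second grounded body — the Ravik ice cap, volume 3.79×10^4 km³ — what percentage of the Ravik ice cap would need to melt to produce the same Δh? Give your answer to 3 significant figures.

≈ 41.3 %

Equal sea-level rise means equal mass of meltwater, i.e. equal mass of ice lost.
Ice mass of Tesane: 1.420×10^16 kg; ice mass of Ravik: 3.438×10^16 kg.
Fraction required = 1.420×10^16 / 3.438×10^16 = 0.413 → 41.3 %.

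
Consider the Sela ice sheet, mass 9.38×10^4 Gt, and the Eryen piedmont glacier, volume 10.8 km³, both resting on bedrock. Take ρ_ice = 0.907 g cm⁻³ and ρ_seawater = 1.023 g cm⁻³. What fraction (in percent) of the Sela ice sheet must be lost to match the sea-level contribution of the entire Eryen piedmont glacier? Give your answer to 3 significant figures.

≈ 0.0104 %

Equal sea-level rise means equal mass of meltwater, i.e. equal mass of ice lost.
Ice mass of Eryen: 9.796×10^12 kg; ice mass of Sela: 9.380×10^16 kg.
Fraction required = 9.796×10^12 / 9.380×10^16 = 1.04×10^-4 → 0.0104 %.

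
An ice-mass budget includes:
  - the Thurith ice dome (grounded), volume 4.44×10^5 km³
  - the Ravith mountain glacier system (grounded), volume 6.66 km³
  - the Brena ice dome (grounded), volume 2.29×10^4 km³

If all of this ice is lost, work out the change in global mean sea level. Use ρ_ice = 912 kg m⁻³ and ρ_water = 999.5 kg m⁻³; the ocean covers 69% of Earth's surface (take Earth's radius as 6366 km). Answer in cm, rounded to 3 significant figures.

Thurith: 4.44×10^5 km³ × (912/999.5) = 4.051×10^5 km³ of water.
Ravith: 6.66 km³ × (912/999.5) = 6.077 km³ of water.
Brena: 2.29×10^4 km³ × (912/999.5) = 2.090×10^4 km³ of water.
Total added water ≈ 4.260×10^14 m³ over 3.51×10^14 m² → Δh = 1.21 m = 121 cm.

≈ 121 cm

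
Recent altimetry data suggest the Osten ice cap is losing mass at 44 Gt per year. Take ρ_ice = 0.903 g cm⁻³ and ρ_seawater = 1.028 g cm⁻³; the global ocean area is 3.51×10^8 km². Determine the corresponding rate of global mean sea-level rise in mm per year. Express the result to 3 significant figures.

ρ_w = 1.028 g cm⁻³ = 1028 kg m⁻³. Annual water volume added = 44 Gt / ρ_w = 4.400×10^13 kg / 1028 kg m⁻³ = 4.280×10^10 m³.
Δh per year = 4.280×10^10 / 3.51×10^14 = 1.22×10^-4 m = 0.122 mm.

≈ 0.122 mm/yr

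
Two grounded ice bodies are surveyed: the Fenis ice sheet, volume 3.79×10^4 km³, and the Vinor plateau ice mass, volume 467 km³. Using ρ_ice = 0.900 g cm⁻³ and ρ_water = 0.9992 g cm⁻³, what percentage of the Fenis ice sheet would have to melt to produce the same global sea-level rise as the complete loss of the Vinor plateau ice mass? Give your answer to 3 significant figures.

≈ 1.23 %

Equal sea-level rise means equal mass of meltwater, i.e. equal mass of ice lost.
Ice mass of Vinor: 4.203×10^14 kg; ice mass of Fenis: 3.411×10^16 kg.
Fraction required = 4.203×10^14 / 3.411×10^16 = 0.0123 → 1.23 %.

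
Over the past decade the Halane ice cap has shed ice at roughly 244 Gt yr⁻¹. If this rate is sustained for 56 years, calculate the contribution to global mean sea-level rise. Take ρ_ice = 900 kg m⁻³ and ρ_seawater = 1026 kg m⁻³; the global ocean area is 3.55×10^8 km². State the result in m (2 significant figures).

≈ 0.038 m

Total mass lost = 244 Gt/yr × 56 yr = 1.366×10^4 Gt = 1.366×10^16 kg.
ρ_w = 1026 kg m⁻³, so water volume = 1.366×10^16 / 1026 = 1.332×10^13 m³.
Δh = 1.332×10^13 / 3.55×10^14 = 0.0375 m.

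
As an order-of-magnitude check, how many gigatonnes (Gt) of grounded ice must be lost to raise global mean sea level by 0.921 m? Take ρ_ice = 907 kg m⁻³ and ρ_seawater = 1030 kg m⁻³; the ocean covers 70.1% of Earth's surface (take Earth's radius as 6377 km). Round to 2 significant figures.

Required water volume = Δh × A = 0.921 m × 3.58×10^14 m² = 3.299×10^14 m³.
ρ_w = 1030 kg m⁻³, so the mass of water = 3.299×10^14 m³ × 1030 kg m⁻³ = 3.398×10^17 kg = 3.4×10^5 Gt (and the same mass of ice, by conservation).

≈ 3.4×10^5 Gt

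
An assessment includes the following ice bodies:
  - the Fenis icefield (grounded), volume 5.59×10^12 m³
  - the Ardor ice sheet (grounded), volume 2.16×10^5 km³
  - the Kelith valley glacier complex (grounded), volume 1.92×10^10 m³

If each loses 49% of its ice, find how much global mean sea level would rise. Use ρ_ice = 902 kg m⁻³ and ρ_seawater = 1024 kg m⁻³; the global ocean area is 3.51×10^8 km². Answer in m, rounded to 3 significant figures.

Fenis: 0.49 × 5.59×10^12 m³ × (902/1024) = 2.413×10^12 m³ of water.
Ardor: 0.49 × 2.16×10^5 km³ × (902/1024) = 9.323×10^4 km³ of water.
Kelith: 0.49 × 1.92×10^10 m³ × (902/1024) = 8.287×10^9 m³ of water.
Total added water ≈ 9.565×10^13 m³ over 3.51×10^14 m² → Δh = 0.273 m.

≈ 0.273 m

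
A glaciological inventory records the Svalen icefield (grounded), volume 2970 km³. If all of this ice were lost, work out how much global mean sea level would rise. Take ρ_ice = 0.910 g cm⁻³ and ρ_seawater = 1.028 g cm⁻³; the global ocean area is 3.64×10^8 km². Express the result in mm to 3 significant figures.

Svalen: 2970 km³ × (910/1028) = 2629 km³ of water.
Spread over 3.64×10^14 m² of ocean, Δh = 2.629×10^12 / 3.64×10^14 = 7.22×10^-3 m = 7.22 mm.

≈ 7.22 mm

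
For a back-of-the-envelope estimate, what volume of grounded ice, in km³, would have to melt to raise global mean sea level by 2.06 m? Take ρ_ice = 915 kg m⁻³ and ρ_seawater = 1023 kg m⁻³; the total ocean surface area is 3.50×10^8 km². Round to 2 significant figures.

Required water volume = Δh × A = 2.06 m × 3.50×10^14 m² = 7.210×10^14 m³ = 7.210×10^5 km³.
Ice volume = water volume × ρ_w/ρ_ice = 7.210×10^5 × 1023/915 = 8.1×10^5 km³.

≈ 8.1×10^5 km³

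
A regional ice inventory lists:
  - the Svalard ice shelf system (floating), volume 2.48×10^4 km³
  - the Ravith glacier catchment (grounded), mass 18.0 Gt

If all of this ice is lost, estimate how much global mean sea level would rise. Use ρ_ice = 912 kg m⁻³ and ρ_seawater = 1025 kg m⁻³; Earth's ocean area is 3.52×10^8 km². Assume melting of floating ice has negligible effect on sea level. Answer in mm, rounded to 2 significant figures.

The Svalard ice shelf system is floating and already displaces its own weight of water, so its melt adds essentially nothing to sea level.
Ravith: 18.0 Gt = 1.800×10^13 kg; dividing by ρ_w = 1025 kg m⁻³ gives 1.756×10^10 m³ of water.
Total added water ≈ 1.756×10^10 m³ over 3.52×10^14 m² → Δh = 4.99×10^-5 m = 0.050 mm.

≈ 0.050 mm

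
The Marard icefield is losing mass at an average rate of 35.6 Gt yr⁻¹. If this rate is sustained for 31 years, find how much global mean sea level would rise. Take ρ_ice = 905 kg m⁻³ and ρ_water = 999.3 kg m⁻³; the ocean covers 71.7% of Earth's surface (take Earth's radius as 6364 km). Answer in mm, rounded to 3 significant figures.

Total mass lost = 35.6 Gt/yr × 31 yr = 1104 Gt = 1.104×10^15 kg.
ρ_w = 999.3 kg m⁻³, so water volume = 1.104×10^15 / 999.3 = 1.104×10^12 m³.
Δh = 1.104×10^12 / 3.65×10^14 = 3.03×10^-3 m = 3.03 mm.

≈ 3.03 mm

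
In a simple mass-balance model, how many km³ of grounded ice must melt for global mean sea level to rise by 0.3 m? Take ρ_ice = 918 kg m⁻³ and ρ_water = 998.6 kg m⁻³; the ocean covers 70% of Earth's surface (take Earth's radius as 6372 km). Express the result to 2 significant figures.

Required water volume = Δh × A = 0.3 m × 3.57×10^14 m² = 1.071×10^14 m³ = 1.071×10^5 km³.
Ice volume = water volume × ρ_w/ρ_ice = 1.071×10^5 × 998.6/918 = 1.2×10^5 km³.

≈ 1.2×10^5 km³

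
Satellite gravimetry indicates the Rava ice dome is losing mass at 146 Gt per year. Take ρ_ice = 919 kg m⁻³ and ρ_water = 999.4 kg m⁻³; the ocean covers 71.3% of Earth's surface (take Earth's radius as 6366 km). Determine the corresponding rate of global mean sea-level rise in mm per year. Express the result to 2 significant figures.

ρ_w = 999.4 kg m⁻³. Annual water volume added = 146 Gt / ρ_w = 1.460×10^14 kg / 999.4 kg m⁻³ = 1.461×10^11 m³.
Δh per year = 1.461×10^11 / 3.63×10^14 = 4.02×10^-4 m = 0.40 mm.

≈ 0.40 mm/yr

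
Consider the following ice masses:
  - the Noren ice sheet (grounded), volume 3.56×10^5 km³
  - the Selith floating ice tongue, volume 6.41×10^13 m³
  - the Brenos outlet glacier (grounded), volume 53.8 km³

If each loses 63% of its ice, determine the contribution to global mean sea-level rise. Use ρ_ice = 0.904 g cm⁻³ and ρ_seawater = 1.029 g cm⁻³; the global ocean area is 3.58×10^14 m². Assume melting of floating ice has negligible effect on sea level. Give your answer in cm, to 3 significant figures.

≈ 55.0 cm

Noren: 0.63 × 3.56×10^5 km³ × (904/1029) = 1.970×10^5 km³ of water.
The Selith floating ice tongue is floating and already displaces its own weight of water, so its melt adds essentially nothing to sea level.
Brenos: 0.63 × 53.8 km³ × (904/1029) = 29.78 km³ of water.
Total added water ≈ 1.971×10^14 m³ over 3.58×10^14 m² → Δh = 0.550 m = 55.0 cm.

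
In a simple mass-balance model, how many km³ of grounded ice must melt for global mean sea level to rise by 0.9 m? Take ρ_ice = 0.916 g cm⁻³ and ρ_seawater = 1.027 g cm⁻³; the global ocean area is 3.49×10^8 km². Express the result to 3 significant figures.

≈ 3.52×10^5 km³

Required water volume = Δh × A = 0.9 m × 3.49×10^14 m² = 3.141×10^14 m³ = 3.141×10^5 km³.
Ice volume = water volume × ρ_w/ρ_ice = 3.141×10^5 × 1027/916 = 3.52×10^5 km³.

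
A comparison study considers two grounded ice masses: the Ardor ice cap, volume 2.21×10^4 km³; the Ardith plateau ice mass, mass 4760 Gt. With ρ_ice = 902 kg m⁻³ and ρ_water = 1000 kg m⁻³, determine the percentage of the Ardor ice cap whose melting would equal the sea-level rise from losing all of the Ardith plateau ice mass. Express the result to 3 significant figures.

≈ 23.9 %

Equal sea-level rise means equal mass of meltwater, i.e. equal mass of ice lost.
Ice mass of Ardith: 4.760×10^15 kg; ice mass of Ardor: 1.993×10^16 kg.
Fraction required = 4.760×10^15 / 1.993×10^16 = 0.239 → 23.9 %.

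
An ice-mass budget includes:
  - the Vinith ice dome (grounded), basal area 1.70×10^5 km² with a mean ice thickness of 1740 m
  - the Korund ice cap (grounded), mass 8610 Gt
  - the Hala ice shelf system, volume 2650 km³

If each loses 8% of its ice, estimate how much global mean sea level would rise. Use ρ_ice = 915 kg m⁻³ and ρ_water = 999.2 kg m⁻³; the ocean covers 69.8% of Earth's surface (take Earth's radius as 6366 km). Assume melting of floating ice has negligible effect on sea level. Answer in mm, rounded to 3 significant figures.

Vinith: ice volume = 1.70×10^5 km² × 1740 m = 2.958×10^5 km³; 0.08 × 2.958×10^5 × (915/999.2) = 2.167×10^4 km³ of water.
Korund: 0.08 × 8610 Gt = 6.888×10^14 kg; dividing by ρ_w = 999.2 kg m⁻³ gives 6.894×10^11 m³ of water.
The Hala ice shelf system is floating and already displaces its own weight of water, so its melt adds essentially nothing to sea level.
Total added water ≈ 2.236×10^13 m³ over 3.55×10^14 m² → Δh = 0.0629 m = 62.9 mm.

≈ 62.9 mm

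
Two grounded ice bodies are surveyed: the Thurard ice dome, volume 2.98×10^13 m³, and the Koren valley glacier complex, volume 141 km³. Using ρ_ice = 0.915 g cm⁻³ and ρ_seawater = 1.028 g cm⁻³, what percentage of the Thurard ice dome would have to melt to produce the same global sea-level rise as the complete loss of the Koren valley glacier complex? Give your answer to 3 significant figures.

≈ 0.473 %

Equal sea-level rise means equal mass of meltwater, i.e. equal mass of ice lost.
Ice mass of Koren: 1.290×10^14 kg; ice mass of Thurard: 2.727×10^16 kg.
Fraction required = 1.290×10^14 / 2.727×10^16 = 4.73×10^-3 → 0.473 %.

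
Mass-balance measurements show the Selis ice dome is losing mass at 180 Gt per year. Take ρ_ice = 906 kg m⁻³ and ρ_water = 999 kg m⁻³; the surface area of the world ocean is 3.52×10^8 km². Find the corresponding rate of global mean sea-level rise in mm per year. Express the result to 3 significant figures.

≈ 0.512 mm/yr

ρ_w = 999 kg m⁻³. Annual water volume added = 180 Gt / ρ_w = 1.800×10^14 kg / 999 kg m⁻³ = 1.802×10^11 m³.
Δh per year = 1.802×10^11 / 3.52×10^14 = 5.12×10^-4 m = 0.512 mm.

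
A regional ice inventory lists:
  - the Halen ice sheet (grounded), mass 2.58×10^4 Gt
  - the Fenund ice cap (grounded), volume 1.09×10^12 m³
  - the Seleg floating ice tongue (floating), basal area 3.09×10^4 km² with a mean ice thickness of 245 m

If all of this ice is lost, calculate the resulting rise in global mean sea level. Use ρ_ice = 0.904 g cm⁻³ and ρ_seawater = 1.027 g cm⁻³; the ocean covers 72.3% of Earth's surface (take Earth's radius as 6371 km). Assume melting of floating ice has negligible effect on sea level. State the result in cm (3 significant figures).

≈ 7.07 cm

Halen: 2.58×10^4 Gt = 2.580×10^16 kg; dividing by ρ_w = 1.027 g cm⁻³ = 1027 kg m⁻³ gives 2.512×10^13 m³ of water.
Fenund: 1.09×10^12 m³ × (904/1027) = 9.595×10^11 m³ of water.
The Seleg floating ice tongue is floating and already displaces its own weight of water, so its melt adds essentially nothing to sea level.
Total added water ≈ 2.608×10^13 m³ over 3.69×10^14 m² → Δh = 0.0707 m = 7.07 cm.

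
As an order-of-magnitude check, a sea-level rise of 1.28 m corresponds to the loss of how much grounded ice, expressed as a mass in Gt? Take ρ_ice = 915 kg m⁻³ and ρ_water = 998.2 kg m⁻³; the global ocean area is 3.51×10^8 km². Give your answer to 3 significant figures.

Required water volume = Δh × A = 1.28 m × 3.51×10^14 m² = 4.493×10^14 m³.
ρ_w = 998.2 kg m⁻³, so the mass of water = 4.493×10^14 m³ × 998.2 kg m⁻³ = 4.485×10^17 kg = 4.48×10^5 Gt (and the same mass of ice, by conservation).

≈ 4.48×10^5 Gt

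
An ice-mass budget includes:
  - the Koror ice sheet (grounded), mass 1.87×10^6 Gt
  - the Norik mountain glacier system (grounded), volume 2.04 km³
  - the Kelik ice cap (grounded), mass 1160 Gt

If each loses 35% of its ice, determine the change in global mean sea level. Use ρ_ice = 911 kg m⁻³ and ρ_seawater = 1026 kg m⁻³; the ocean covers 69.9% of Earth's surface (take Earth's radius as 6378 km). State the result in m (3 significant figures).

≈ 1.79 m

Koror: 0.35 × 1.87×10^6 Gt = 6.545×10^17 kg; dividing by ρ_w = 1026 kg m⁻³ gives 6.379×10^14 m³ of water.
Norik: 0.35 × 2.04 km³ × (911/1026) = 0.6340 km³ of water.
Kelik: 0.35 × 1160 Gt = 4.060×10^14 kg; dividing by ρ_w = 1026 kg m⁻³ gives 3.957×10^11 m³ of water.
Total added water ≈ 6.383×10^14 m³ over 3.57×10^14 m² → Δh = 1.79 m.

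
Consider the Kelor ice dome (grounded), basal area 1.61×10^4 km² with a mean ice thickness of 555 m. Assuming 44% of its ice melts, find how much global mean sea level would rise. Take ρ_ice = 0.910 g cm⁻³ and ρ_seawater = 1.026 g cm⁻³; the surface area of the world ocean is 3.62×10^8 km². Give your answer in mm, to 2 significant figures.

Kelor: ice volume = 1.61×10^4 km² × 555 m = 8936 km³; 0.44 × 8936 × (910/1026) = 3487 km³ of water.
Spread over 3.62×10^14 m² of ocean, Δh = 3.487×10^12 / 3.62×10^14 = 9.63×10^-3 m = 9.6 mm.

≈ 9.6 mm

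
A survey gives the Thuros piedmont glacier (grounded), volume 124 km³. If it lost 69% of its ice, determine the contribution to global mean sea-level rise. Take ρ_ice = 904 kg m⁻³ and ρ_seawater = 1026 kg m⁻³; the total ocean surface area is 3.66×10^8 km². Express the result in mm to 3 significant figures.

Thuros: 0.69 × 124 km³ × (904/1026) = 75.39 km³ of water.
Spread over 3.66×10^14 m² of ocean, Δh = 7.539×10^10 / 3.66×10^14 = 2.06×10^-4 m = 0.206 mm.

≈ 0.206 mm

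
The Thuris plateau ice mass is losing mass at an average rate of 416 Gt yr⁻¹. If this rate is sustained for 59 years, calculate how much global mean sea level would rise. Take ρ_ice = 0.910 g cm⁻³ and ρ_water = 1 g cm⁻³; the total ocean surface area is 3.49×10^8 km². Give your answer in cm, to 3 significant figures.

Total mass lost = 416 Gt/yr × 59 yr = 2.454×10^4 Gt = 2.454×10^16 kg.
ρ_w = 1 g cm⁻³ = 1000 kg m⁻³, so water volume = 2.454×10^16 / 1000 = 2.454×10^13 m³.
Δh = 2.454×10^13 / 3.49×10^14 = 0.0703 m = 7.03 cm.

≈ 7.03 cm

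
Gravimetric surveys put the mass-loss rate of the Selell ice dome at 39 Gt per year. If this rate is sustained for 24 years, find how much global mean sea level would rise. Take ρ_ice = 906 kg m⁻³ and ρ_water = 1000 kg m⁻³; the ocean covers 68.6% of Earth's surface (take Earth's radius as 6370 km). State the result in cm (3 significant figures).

≈ 0.268 cm

Total mass lost = 39 Gt/yr × 24 yr = 936.0 Gt = 9.360×10^14 kg.
ρ_w = 1000 kg m⁻³, so water volume = 9.360×10^14 / 1000 = 9.360×10^11 m³.
Δh = 9.360×10^11 / 3.50×10^14 = 2.68×10^-3 m = 0.268 cm.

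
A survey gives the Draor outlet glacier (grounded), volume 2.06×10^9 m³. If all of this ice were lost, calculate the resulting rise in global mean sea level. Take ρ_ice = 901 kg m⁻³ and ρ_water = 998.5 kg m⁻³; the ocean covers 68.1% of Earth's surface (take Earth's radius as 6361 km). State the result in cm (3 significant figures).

Draor: 2.06×10^9 m³ × (901/998.5) = 1.859×10^9 m³ of water.
Spread over 3.46×10^14 m² of ocean, Δh = 1.859×10^9 / 3.46×10^14 = 5.37×10^-6 m = 5.37×10^-4 cm.

≈ 5.37×10^-4 cm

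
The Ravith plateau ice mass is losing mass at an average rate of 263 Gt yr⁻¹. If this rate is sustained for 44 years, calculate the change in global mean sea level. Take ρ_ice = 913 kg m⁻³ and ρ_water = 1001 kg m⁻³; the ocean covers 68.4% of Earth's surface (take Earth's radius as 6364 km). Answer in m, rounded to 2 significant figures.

≈ 0.033 m

Total mass lost = 263 Gt/yr × 44 yr = 1.157×10^4 Gt = 1.157×10^16 kg.
ρ_w = 1001 kg m⁻³, so water volume = 1.157×10^16 / 1001 = 1.156×10^13 m³.
Δh = 1.156×10^13 / 3.48×10^14 = 0.0332 m.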